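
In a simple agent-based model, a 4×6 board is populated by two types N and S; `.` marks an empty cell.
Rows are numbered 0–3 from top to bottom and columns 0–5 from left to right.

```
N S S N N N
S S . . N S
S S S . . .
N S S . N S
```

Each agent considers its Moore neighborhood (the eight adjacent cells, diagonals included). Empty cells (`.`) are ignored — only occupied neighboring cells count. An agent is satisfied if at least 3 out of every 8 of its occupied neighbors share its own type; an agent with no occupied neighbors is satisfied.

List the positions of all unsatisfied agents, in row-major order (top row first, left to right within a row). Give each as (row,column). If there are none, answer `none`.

(0,0), (1,5), (3,0), (3,4), (3,5)

(0,0)N 0/3 not
(0,1)S 3/4 satisfied
(0,2)S 2/3 satisfied
(0,3)N 2/3 satisfied
(0,4)N 3/4 satisfied
(0,5)N 2/3 satisfied
(1,0)S 4/5 satisfied
(1,1)S 6/7 satisfied
(1,4)N 3/4 satisfied
(1,5)S 0/3 not
(2,0)S 4/5 satisfied
(2,1)S 6/7 satisfied
(2,2)S 4/4 satisfied
(3,0)N 0/3 not
(3,1)S 4/5 satisfied
(3,2)S 3/3 satisfied
(3,4)N 0/1 not
(3,5)S 0/1 not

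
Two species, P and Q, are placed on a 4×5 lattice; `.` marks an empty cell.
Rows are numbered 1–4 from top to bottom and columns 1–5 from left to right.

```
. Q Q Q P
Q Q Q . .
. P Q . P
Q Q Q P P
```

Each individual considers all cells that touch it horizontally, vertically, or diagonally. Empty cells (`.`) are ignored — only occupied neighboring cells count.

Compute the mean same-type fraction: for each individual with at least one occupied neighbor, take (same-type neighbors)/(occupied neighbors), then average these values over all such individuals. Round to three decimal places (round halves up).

0.661

(1,2)Q 4/4
(1,3)Q 4/4
(1,4)Q 2/3
(1,5)P 0/1
(2,1)Q 2/3
(2,2)Q 5/6
(2,3)Q 5/6
(3,2)P 0/7
(3,3)Q 4/6
(3,5)P 2/2
(4,1)Q 1/2
(4,2)Q 3/4
(4,3)Q 2/4
(4,4)P 2/4
(4,5)P 2/2
Sum over 15 individuals: 4/4 + 4/4 + 2/3 + 0/1 + 2/3 + 5/6 + 5/6 + 0/7 + 4/6 + 2/2 + 1/2 + 3/4 + 2/4 + 2/4 + 2/2 = 119/12; mean = 119/12 ÷ 15 = 119/180 = 0.661111… → 0.661.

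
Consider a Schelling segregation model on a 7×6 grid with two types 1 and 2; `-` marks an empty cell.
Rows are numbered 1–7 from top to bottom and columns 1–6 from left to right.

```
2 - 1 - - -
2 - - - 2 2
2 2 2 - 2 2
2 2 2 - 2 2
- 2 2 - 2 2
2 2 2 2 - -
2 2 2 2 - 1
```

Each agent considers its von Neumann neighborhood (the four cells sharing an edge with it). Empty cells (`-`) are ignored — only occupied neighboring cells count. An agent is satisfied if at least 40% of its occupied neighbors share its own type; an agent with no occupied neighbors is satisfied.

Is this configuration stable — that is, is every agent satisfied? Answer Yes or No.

(1,1)2 1/1 ✓
(1,3)1 0/0 ✓
(2,1)2 2/2 ✓
(2,5)2 2/2 ✓
(2,6)2 2/2 ✓
(3,1)2 3/3 ✓
(3,2)2 3/3 ✓
(3,3)2 2/2 ✓
(3,5)2 3/3 ✓
(3,6)2 3/3 ✓
(4,1)2 2/2 ✓
(4,2)2 4/4 ✓
(4,3)2 3/3 ✓
(4,5)2 3/3 ✓
(4,6)2 3/3 ✓
(5,2)2 3/3 ✓
(5,3)2 3/3 ✓
(5,5)2 2/2 ✓
(5,6)2 2/2 ✓
(6,1)2 2/2 ✓
(6,2)2 4/4 ✓
(6,3)2 4/4 ✓
(6,4)2 2/2 ✓
(7,1)2 2/2 ✓
(7,2)2 3/3 ✓
(7,3)2 3/3 ✓
(7,4)2 2/2 ✓
(7,6)1 0/0 ✓
All meet the threshold, so the configuration is stable.

Yes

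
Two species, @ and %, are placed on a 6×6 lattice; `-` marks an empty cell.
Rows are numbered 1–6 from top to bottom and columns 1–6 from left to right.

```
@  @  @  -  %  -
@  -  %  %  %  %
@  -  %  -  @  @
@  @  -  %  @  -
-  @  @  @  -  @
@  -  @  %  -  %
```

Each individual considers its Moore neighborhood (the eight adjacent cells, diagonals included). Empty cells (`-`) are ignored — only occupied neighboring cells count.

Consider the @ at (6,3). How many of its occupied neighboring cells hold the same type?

3

Occupied neighbors of (6,3): (5,2)=@, (5,3)=@, (5,4)=@, (6,4)=%.
Same type (@): 3 of 4.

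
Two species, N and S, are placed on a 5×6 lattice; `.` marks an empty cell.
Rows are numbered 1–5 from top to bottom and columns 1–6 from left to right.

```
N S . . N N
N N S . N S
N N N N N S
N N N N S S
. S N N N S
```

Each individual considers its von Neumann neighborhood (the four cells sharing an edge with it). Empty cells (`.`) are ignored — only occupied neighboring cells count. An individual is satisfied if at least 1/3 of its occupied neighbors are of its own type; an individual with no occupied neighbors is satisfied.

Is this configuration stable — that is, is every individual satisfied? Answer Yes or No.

(1,1)N 1/2 satisfied
(1,2)S 0/2 not
(1,5)N 2/2 satisfied
(1,6)N 1/2 satisfied
(2,1)N 3/3 satisfied
(2,2)N 2/4 satisfied
(2,3)S 0/2 not
(2,5)N 2/3 satisfied
(2,6)S 1/3 satisfied
(3,1)N 3/3 satisfied
(3,2)N 4/4 satisfied
(3,3)N 3/4 satisfied
(3,4)N 3/3 satisfied
(3,5)N 2/4 satisfied
(3,6)S 2/3 satisfied
(4,1)N 2/2 satisfied
(4,2)N 3/4 satisfied
(4,3)N 4/4 satisfied
(4,4)N 3/4 satisfied
(4,5)S 1/4 not
(4,6)S 3/3 satisfied
(5,2)S 0/2 not
(5,3)N 2/3 satisfied
(5,4)N 3/3 satisfied
(5,5)N 1/3 satisfied
(5,6)S 1/2 satisfied
For instance (1,2) has only 0/2 same-type neighbors, below 1/3.

No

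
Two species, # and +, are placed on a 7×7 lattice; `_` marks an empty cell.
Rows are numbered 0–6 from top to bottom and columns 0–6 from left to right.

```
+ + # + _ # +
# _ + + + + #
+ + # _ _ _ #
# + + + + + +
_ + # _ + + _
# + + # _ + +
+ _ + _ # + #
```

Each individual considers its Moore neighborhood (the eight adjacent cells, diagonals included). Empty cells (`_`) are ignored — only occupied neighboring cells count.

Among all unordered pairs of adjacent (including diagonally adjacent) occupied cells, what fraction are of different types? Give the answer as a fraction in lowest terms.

Scan each occupied cell's neighbors to the right and below (and the two forward diagonals) so each pair is counted once.
From row 0: 10 unlike of 17 pairs (running 10/17).
From row 1: 6 unlike of 11 pairs (running 16/28).
From row 2: 8 unlike of 12 pairs (running 24/40).
From row 3: 5 unlike of 18 pairs (running 29/58).
From row 4: 5 unlike of 12 pairs (running 34/70).
From row 5: 7 unlike of 15 pairs (running 41/85).
From row 6: 2 unlike of 2 pairs (running 43/87).
Total adjacent occupied pairs: 87; unlike-type pairs: 43.
43/87 is already in lowest terms.

43/87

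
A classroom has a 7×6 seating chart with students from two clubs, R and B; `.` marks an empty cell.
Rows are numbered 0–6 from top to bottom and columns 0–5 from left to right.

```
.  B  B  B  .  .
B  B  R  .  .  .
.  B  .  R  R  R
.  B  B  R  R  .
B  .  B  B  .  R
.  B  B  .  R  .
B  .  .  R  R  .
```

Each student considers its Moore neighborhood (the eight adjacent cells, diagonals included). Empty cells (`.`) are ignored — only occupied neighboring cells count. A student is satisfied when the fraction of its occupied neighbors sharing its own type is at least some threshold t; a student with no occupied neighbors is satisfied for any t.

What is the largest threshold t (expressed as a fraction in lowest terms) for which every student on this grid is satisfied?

1/6

Row 0: (0,1)B 3/4 · (0,2)B 3/4 · (0,3)B 1/2
Row 1: (1,0)B 3/3 · (1,1)B 4/5 · (1,2)R 1/6
Row 2: (2,1)B 4/5 · (2,3)R 4/5 · (2,4)R 4/4 · (2,5)R 2/2
Row 3: (3,1)B 4/4 · (3,2)B 4/6 · (3,3)R 3/6 · (3,4)R 5/6
Row 4: (4,0)B 2/2 · (4,2)B 5/6 · (4,3)B 3/6 · (4,5)R 2/2
Row 5: (5,1)B 4/4 · (5,2)B 3/4 · (5,4)R 3/4
Row 6: (6,0)B 1/1 · (6,3)R 2/3 · (6,4)R 2/2
The smallest same-type fraction is 1/6 at (1,2), which reduces to 1/6. Any threshold above that leaves this student unsatisfied.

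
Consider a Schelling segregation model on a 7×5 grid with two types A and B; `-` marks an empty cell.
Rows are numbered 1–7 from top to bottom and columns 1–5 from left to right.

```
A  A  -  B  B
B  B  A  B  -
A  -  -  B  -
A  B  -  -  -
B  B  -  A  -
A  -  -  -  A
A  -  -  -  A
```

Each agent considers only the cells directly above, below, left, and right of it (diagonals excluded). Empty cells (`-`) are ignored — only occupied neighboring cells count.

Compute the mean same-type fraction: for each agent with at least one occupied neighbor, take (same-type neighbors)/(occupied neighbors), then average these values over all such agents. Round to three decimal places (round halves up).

0.639

Row 1: (1,1)A 1/2 · (1,2)A 1/2 · (1,4)B 2/2 · (1,5)B 1/1
Row 2: (2,1)B 1/3 · (2,2)B 1/3 · (2,3)A 0/2 · (2,4)B 2/3
Row 3: (3,1)A 1/2 · (3,4)B 1/1
Row 4: (4,1)A 1/3 · (4,2)B 1/2
Row 5: (5,1)B 1/3 · (5,2)B 2/2 · (5,4)A — no occupied neighbors
Row 6: (6,1)A 1/2 · (6,5)A 1/1
Row 7: (7,1)A 1/1 · (7,5)A 1/1
Sum over 18 agents: 1/2 + 1/2 + 2/2 + 1/1 + 1/3 + 1/3 + 0/2 + 2/3 + 1/2 + 1/1 + 1/3 + 1/2 + 1/3 + 2/2 + 1/2 + 1/1 + 1/1 + 1/1 = 23/2; mean = 23/2 ÷ 18 = 23/36 = 0.638888… → 0.639.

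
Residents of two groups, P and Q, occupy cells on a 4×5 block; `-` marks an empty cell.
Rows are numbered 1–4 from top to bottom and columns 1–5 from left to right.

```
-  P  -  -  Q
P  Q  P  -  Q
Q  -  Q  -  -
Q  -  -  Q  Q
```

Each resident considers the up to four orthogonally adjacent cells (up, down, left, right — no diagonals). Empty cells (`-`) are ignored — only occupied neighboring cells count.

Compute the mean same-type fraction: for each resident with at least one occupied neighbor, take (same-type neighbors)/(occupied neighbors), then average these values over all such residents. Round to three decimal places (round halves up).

(1,2)P 0/1
(1,5)Q 1/1
(2,1)P 0/2
(2,2)Q 0/3
(2,3)P 0/2
(2,5)Q 1/1
(3,1)Q 1/2
(3,3)Q 0/1
(4,1)Q 1/1
(4,4)Q 1/1
(4,5)Q 1/1
Sum over 11 residents: 0/1 + 1/1 + 0/2 + 0/3 + 0/2 + 1/1 + 1/2 + 0/1 + 1/1 + 1/1 + 1/1 = 11/2; mean = 11/2 ÷ 11 = 1/2 = 0.5 → 0.500.

0.500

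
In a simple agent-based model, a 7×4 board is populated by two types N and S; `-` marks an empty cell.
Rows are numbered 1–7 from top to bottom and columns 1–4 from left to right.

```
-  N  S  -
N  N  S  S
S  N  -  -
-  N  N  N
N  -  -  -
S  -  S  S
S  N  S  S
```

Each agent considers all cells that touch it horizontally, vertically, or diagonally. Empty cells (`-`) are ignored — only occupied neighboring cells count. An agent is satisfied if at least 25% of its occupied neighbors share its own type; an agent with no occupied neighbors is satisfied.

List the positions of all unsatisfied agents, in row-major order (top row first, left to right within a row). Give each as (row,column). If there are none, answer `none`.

Row 1: (1,2)N 2/4 satisfied · (1,3)S 2/4 satisfied
Row 2: (2,1)N 3/4 satisfied · (2,2)N 3/6 satisfied · (2,3)S 2/5 satisfied · (2,4)S 2/2 satisfied
Row 3: (3,1)S 0/4 not · (3,2)N 4/6 satisfied
Row 4: (4,2)N 3/4 satisfied · (4,3)N 3/3 satisfied · (4,4)N 1/1 satisfied
Row 5: (5,1)N 1/2 satisfied
Row 6: (6,1)S 1/3 satisfied · (6,3)S 3/4 satisfied · (6,4)S 3/3 satisfied
Row 7: (7,1)S 1/2 satisfied · (7,2)N 0/4 not · (7,3)S 3/4 satisfied · (7,4)S 3/3 satisfied

(3,1), (7,2)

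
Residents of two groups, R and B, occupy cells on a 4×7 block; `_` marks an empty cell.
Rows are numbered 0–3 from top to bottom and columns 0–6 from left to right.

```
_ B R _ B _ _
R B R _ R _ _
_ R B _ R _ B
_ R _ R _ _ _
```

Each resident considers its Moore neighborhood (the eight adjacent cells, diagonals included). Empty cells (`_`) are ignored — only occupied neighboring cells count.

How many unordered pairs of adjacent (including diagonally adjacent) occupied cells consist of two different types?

12

Scan each occupied cell's neighbors to the right and below (and the two forward diagonals) so each pair is counted once.
Row 0: B(0,1)–R(0,2)≠ B(0,1)–B(1,1)= B(0,1)–R(1,2)≠ B(0,1)–R(1,0)≠ R(0,2)–R(1,2)= R(0,2)–B(1,1)≠ B(0,4)–R(1,4)≠  → 5/7 unlike.
Row 1: R(1,0)–B(1,1)≠ R(1,0)–R(2,1)= B(1,1)–R(1,2)≠ B(1,1)–R(2,1)≠ B(1,1)–B(2,2)= R(1,2)–B(2,2)≠ R(1,2)–R(2,1)= R(1,4)–R(2,4)=  → 4/8 unlike.
Row 2: R(2,1)–B(2,2)≠ R(2,1)–R(3,1)= B(2,2)–R(3,3)≠ B(2,2)–R(3,1)≠ R(2,4)–R(3,3)=  → 3/5 unlike.
Total adjacent occupied pairs: 20; unlike-type pairs: 12.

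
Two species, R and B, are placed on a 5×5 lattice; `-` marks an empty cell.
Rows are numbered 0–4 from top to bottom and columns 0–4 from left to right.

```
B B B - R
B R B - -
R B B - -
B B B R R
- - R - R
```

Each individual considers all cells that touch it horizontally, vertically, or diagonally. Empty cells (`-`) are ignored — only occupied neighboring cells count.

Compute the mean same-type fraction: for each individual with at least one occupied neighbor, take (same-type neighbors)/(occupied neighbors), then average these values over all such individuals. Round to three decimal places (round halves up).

Row 0: (0,0)B 2/3 · (0,1)B 4/5 · (0,2)B 2/3 · (0,4)R — no occupied neighbors
Row 1: (1,0)B 3/5 · (1,1)R 1/8 · (1,2)B 4/5
Row 2: (2,0)R 1/5 · (2,1)B 6/8 · (2,2)B 4/6
Row 3: (3,0)B 2/3 · (3,1)B 4/6 · (3,2)B 3/5 · (3,3)R 3/5 · (3,4)R 2/2
Row 4: (4,2)R 1/3 · (4,4)R 2/2
Sum over 16 individuals: 2/3 + 4/5 + 2/3 + 3/5 + 1/8 + 4/5 + 1/5 + 6/8 + 4/6 + 2/3 + 4/6 + 3/5 + 3/5 + 2/2 + 1/3 + 2/2 = 1217/120; mean = 1217/120 ÷ 16 = 1217/1920 = 0.633854… → 0.634.

0.634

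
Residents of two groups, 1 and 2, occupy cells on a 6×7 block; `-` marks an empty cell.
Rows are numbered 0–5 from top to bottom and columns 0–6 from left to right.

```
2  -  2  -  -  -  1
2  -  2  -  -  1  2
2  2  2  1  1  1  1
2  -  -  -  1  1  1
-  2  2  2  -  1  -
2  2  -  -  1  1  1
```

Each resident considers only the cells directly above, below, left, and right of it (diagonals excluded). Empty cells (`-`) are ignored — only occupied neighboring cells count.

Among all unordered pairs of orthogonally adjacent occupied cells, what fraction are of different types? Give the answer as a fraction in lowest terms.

Scan each occupied cell's neighbors to the right and below so each pair is counted once.
From row 0: 1 unlike of 3 pairs (running 1/3).
From row 1: 2 unlike of 5 pairs (running 3/8).
From row 2: 1 unlike of 10 pairs (running 4/18).
From row 3: 0 unlike of 3 pairs (running 4/21).
From row 4: 0 unlike of 4 pairs (running 4/25).
From row 5: 0 unlike of 3 pairs (running 4/28).
Total adjacent occupied pairs: 28; unlike-type pairs: 4.
4/28 reduces to 1/7.

1/7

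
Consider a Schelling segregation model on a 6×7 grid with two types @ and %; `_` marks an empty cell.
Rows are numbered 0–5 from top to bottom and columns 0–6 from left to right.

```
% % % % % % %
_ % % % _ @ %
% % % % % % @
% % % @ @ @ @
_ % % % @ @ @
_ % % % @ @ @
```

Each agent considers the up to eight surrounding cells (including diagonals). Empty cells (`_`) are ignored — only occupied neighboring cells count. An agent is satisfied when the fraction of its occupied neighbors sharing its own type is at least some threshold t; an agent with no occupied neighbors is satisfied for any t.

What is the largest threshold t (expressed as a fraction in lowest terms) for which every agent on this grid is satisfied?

1/7

(0,0)% 2/2
(0,1)% 4/4
(0,2)% 5/5
(0,3)% 4/4
(0,4)% 3/4
(0,5)% 3/4
(0,6)% 2/3
(1,1)% 7/7
(1,2)% 8/8
(1,3)% 7/7
(1,5)@ 1/7
(1,6)% 3/5
(2,0)% 4/4
(2,1)% 7/7
(2,2)% 7/8
(2,3)% 5/7
(2,4)% 3/7
(2,5)% 2/7
(2,6)@ 3/5
(3,0)% 4/4
(3,1)% 7/7
(3,2)% 7/8
(3,3)@ 2/8
(3,4)@ 4/8
(3,5)@ 6/8
(3,6)@ 4/5
(4,1)% 6/6
(4,2)% 7/8
(4,3)% 4/8
(4,4)@ 6/8
(4,5)@ 8/8
(4,6)@ 5/5
(5,1)% 3/3
(5,2)% 5/5
(5,3)% 3/5
(5,4)@ 3/5
(5,5)@ 5/5
(5,6)@ 3/3
The smallest same-type fraction is 1/7 at (1,5), which reduces to 1/7. Any threshold above that leaves this agent unsatisfied.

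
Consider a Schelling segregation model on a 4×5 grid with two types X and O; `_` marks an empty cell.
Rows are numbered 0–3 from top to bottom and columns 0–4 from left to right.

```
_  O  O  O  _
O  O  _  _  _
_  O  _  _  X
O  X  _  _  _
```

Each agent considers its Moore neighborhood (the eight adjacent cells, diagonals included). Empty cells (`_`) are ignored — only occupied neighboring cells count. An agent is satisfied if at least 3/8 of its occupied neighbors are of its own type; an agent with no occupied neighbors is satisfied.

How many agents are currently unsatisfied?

Row 0: (0,1)O 3/3 ✓ · (0,2)O 3/3 ✓ · (0,3)O 1/1 ✓
Row 1: (1,0)O 3/3 ✓ · (1,1)O 4/4 ✓
Row 2: (2,1)O 3/4 ✓ · (2,4)X 0/0 ✓
Row 3: (3,0)O 1/2 ✓ · (3,1)X 0/2 ✗
Unsatisfied: (3,1) — 1 in total.

1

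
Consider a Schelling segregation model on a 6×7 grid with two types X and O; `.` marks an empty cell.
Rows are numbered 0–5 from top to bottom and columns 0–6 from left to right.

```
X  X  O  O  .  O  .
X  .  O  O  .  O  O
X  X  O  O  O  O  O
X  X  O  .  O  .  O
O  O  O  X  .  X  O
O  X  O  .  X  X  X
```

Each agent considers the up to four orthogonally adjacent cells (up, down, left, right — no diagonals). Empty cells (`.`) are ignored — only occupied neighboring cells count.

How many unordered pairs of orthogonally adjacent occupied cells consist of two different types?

Scan each occupied cell's neighbors to the right and below so each pair is counted once.
Row 0: X(0,0)–X(0,1)= X(0,0)–X(1,0)= X(0,1)–O(0,2)≠ O(0,2)–O(0,3)= O(0,2)–O(1,2)= O(0,3)–O(1,3)= O(0,5)–O(1,5)=  → 1/7 unlike.
Row 1: X(1,0)–X(2,0)= O(1,2)–O(1,3)= O(1,2)–O(2,2)= O(1,3)–O(2,3)= O(1,5)–O(1,6)= O(1,5)–O(2,5)= O(1,6)–O(2,6)=  → 0/7 unlike.
Row 2: X(2,0)–X(2,1)= X(2,0)–X(3,0)= X(2,1)–O(2,2)≠ X(2,1)–X(3,1)= O(2,2)–O(2,3)= O(2,2)–O(3,2)= O(2,3)–O(2,4)= O(2,4)–O(2,5)= O(2,4)–O(3,4)= O(2,5)–O(2,6)= O(2,6)–O(3,6)=  → 1/11 unlike.
Row 3: X(3,0)–X(3,1)= X(3,0)–O(4,0)≠ X(3,1)–O(3,2)≠ X(3,1)–O(4,1)≠ O(3,2)–O(4,2)= O(3,6)–O(4,6)=  → 3/6 unlike.
Row 4: O(4,0)–O(4,1)= O(4,0)–O(5,0)= O(4,1)–O(4,2)= O(4,1)–X(5,1)≠ O(4,2)–X(4,3)≠ O(4,2)–O(5,2)= X(4,5)–O(4,6)≠ X(4,5)–X(5,5)= O(4,6)–X(5,6)≠  → 4/9 unlike.
Row 5: O(5,0)–X(5,1)≠ X(5,1)–O(5,2)≠ X(5,4)–X(5,5)= X(5,5)–X(5,6)=  → 2/4 unlike.
Total adjacent occupied pairs: 44; unlike-type pairs: 11.

11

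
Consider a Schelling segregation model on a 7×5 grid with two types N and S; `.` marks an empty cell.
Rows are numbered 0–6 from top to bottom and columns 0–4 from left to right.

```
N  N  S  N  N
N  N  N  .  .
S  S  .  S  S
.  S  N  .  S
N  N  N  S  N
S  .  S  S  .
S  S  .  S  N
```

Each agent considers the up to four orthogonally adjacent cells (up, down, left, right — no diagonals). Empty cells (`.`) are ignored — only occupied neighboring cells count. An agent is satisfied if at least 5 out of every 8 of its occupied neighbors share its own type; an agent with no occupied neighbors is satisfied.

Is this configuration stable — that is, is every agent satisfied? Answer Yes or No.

No

Row 0: (0,0)N 2/2 satisfied · (0,1)N 2/3 satisfied · (0,2)S 0/3 not · (0,3)N 1/2 not · (0,4)N 1/1 satisfied
Row 1: (1,0)N 2/3 satisfied · (1,1)N 3/4 satisfied · (1,2)N 1/2 not
Row 2: (2,0)S 1/2 not · (2,1)S 2/3 satisfied · (2,3)S 1/1 satisfied · (2,4)S 2/2 satisfied
Row 3: (3,1)S 1/3 not · (3,2)N 1/2 not · (3,4)S 1/2 not
Row 4: (4,0)N 1/2 not · (4,1)N 2/3 satisfied · (4,2)N 2/4 not · (4,3)S 1/3 not · (4,4)N 0/2 not
Row 5: (5,0)S 1/2 not · (5,2)S 1/2 not · (5,3)S 3/3 satisfied
Row 6: (6,0)S 2/2 satisfied · (6,1)S 1/1 satisfied · (6,3)S 1/2 not · (6,4)N 0/1 not
For instance (0,2) has only 0/3 same-type neighbors, below 5/8.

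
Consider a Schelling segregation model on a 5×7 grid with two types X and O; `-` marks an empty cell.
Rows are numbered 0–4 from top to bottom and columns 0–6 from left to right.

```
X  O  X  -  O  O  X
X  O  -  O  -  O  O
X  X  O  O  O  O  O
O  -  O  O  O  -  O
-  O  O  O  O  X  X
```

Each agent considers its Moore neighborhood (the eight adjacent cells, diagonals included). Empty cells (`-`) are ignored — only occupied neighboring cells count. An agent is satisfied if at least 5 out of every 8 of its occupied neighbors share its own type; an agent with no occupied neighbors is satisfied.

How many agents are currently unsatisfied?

12

(0,0)X 1/3 ✗
(0,1)O 1/4 ✗
(0,2)X 0/3 ✗
(0,4)O 3/3 ✓
(0,5)O 3/4 ✓
(0,6)X 0/3 ✗
(1,0)X 3/5 ✗
(1,1)O 2/7 ✗
(1,3)O 4/5 ✓
(1,5)O 6/7 ✓
(1,6)O 4/5 ✓
(2,0)X 2/4 ✗
(2,1)X 2/6 ✗
(2,2)O 5/6 ✓
(2,3)O 6/6 ✓
(2,4)O 6/6 ✓
(2,5)O 6/6 ✓
(2,6)O 4/4 ✓
(3,0)O 1/3 ✗
(3,2)O 6/7 ✓
(3,3)O 8/8 ✓
(3,4)O 6/7 ✓
(3,6)O 2/4 ✗
(4,1)O 3/3 ✓
(4,2)O 4/4 ✓
(4,3)O 5/5 ✓
(4,4)O 3/4 ✓
(4,5)X 1/4 ✗
(4,6)X 1/2 ✗
Unsatisfied: (0,0), (0,1), (0,2), (0,6), (1,0), (1,1), (2,0), (2,1), (3,0), (3,6), (4,5), (4,6) — 12 in total.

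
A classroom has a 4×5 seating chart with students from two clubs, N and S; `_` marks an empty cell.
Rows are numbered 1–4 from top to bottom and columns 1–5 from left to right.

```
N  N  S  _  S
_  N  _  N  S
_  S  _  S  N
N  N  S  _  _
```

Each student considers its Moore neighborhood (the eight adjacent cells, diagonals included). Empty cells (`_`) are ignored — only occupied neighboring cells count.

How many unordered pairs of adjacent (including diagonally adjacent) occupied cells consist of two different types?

Scan each occupied cell's neighbors to the right and below (and the two forward diagonals) so each pair is counted once.
Row 1: N(1,1)–N(1,2)= N(1,1)–N(2,2)= N(1,2)–S(1,3)≠ N(1,2)–N(2,2)= S(1,3)–N(2,4)≠ S(1,3)–N(2,2)≠ S(1,5)–S(2,5)= S(1,5)–N(2,4)≠  → 4/8 unlike.
Row 2: N(2,2)–S(3,2)≠ N(2,4)–S(2,5)≠ N(2,4)–S(3,4)≠ N(2,4)–N(3,5)= S(2,5)–N(3,5)≠ S(2,5)–S(3,4)=  → 4/6 unlike.
Row 3: S(3,2)–N(4,2)≠ S(3,2)–S(4,3)= S(3,2)–N(4,1)≠ S(3,4)–N(3,5)≠ S(3,4)–S(4,3)=  → 3/5 unlike.
Row 4: N(4,1)–N(4,2)= N(4,2)–S(4,3)≠  → 1/2 unlike.
Total adjacent occupied pairs: 21; unlike-type pairs: 12.

12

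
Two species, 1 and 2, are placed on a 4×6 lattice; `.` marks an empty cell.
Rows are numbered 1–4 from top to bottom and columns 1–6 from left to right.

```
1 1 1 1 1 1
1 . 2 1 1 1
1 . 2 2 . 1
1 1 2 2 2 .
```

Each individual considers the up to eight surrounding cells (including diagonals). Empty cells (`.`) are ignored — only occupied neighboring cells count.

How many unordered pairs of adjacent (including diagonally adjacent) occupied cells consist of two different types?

10

Scan each occupied cell's neighbors to the right and below (and the two forward diagonals) so each pair is counted once.
From row 1: 3 unlike of 18 pairs (running 3/18).
From row 2: 4 unlike of 11 pairs (running 7/29).
From row 3: 2 unlike of 10 pairs (running 9/39).
From row 4: 1 unlike of 4 pairs (running 10/43).
Total adjacent occupied pairs: 43; unlike-type pairs: 10.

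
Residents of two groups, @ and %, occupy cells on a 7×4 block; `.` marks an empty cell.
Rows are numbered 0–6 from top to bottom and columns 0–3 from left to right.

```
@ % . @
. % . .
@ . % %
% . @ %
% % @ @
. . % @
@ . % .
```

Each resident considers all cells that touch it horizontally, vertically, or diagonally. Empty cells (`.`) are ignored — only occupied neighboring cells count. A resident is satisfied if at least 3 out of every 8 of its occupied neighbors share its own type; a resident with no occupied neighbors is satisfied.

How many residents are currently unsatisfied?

Row 0: (0,0)@ 0/2 not · (0,1)% 1/2 satisfied · (0,3)@ 0/0 satisfied
Row 1: (1,1)% 2/4 satisfied
Row 2: (2,0)@ 0/2 not · (2,2)% 3/4 satisfied · (2,3)% 2/3 satisfied
Row 3: (3,0)% 2/3 satisfied · (3,2)@ 2/6 not · (3,3)% 2/5 satisfied
Row 4: (4,0)% 2/2 satisfied · (4,1)% 3/5 satisfied · (4,2)@ 3/6 satisfied · (4,3)@ 3/5 satisfied
Row 5: (5,2)% 2/5 satisfied · (5,3)@ 2/4 satisfied
Row 6: (6,0)@ 0/0 satisfied · (6,2)% 1/2 satisfied
Unsatisfied: (0,0), (2,0), (3,2) — 3 in total.

3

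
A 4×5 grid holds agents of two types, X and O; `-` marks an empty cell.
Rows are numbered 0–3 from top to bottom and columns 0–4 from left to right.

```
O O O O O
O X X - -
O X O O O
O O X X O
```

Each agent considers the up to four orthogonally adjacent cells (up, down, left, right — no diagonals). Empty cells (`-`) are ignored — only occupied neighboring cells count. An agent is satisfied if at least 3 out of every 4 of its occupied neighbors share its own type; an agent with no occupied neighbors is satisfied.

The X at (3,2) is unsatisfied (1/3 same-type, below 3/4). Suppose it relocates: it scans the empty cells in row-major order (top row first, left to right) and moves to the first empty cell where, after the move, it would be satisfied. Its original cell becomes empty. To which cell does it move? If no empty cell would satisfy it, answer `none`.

Vacating (3,2). Empty cells in order:
  (1,3): 1/3 same-type → still unsatisfied.
  (1,4): 0/2 same-type → still unsatisfied.

none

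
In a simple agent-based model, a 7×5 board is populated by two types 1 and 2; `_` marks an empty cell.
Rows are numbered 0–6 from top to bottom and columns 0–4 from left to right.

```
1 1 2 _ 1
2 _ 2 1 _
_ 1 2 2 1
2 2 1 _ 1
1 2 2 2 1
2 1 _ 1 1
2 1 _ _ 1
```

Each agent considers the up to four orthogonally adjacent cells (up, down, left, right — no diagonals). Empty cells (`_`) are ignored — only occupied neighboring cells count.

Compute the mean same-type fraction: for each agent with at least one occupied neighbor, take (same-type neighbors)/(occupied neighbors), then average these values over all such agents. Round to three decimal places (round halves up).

(0,0)1 1/2
(0,1)1 1/2
(0,2)2 1/2
(0,4)1 — no occupied neighbors
(1,0)2 0/1
(1,2)2 2/3
(1,3)1 0/2
(2,1)1 0/2
(2,2)2 2/4
(2,3)2 1/3
(2,4)1 1/2
(3,0)2 1/2
(3,1)2 2/4
(3,2)1 0/3
(3,4)1 2/2
(4,0)1 0/3
(4,1)2 2/4
(4,2)2 2/3
(4,3)2 1/3
(4,4)1 2/3
(5,0)2 1/3
(5,1)1 1/3
(5,3)1 1/2
(5,4)1 3/3
(6,0)2 1/2
(6,1)1 1/2
(6,4)1 1/1
Sum over 26 agents: 1/2 + 1/2 + 1/2 + 0/1 + 2/3 + 0/2 + 0/2 + 2/4 + 1/3 + 1/2 + 1/2 + 2/4 + 0/3 + 2/2 + 0/3 + 2/4 + 2/3 + 1/3 + 2/3 + 1/3 + 1/3 + 1/2 + 3/3 + 1/2 + 1/2 + 1/1 = 71/6; mean = 71/6 ÷ 26 = 71/156 = 0.455128… → 0.455.

0.455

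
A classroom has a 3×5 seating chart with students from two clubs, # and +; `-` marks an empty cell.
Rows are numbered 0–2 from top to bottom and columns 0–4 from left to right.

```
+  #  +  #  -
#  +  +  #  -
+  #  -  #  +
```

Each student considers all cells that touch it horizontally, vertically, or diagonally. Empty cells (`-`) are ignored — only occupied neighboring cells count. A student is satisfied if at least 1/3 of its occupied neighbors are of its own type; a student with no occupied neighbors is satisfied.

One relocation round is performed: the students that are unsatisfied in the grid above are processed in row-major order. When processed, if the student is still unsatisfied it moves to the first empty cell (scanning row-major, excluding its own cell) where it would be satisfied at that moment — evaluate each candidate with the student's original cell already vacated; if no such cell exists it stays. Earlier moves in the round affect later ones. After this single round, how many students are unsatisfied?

Initially unsatisfied (in order): (0,1), (1,2), (2,1), (2,4).
  (0,1) → (0,4).
  (1,2): now satisfied by earlier moves; stays.
  (2,1) → (1,4).
  (2,4) → (0,1).
Resulting grid:
+ + + # #
# + + # #
+ - - # -
Unsatisfied now: (1,0).

1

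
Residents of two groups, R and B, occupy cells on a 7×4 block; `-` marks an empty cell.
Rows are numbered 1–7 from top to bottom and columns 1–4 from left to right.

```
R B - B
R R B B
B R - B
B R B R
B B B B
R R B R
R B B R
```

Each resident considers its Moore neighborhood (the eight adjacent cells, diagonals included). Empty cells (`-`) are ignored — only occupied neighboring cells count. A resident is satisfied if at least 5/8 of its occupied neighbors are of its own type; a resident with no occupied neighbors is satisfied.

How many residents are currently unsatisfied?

Row 1: (1,1)R 2/3 satisfied · (1,2)B 1/4 not · (1,4)B 2/2 satisfied
Row 2: (2,1)R 3/5 not · (2,2)R 3/6 not · (2,3)B 4/6 satisfied · (2,4)B 3/3 satisfied
Row 3: (3,1)B 1/5 not · (3,2)R 3/7 not · (3,4)B 3/4 satisfied
Row 4: (4,1)B 3/5 not · (4,2)R 1/7 not · (4,3)B 4/7 not · (4,4)R 0/4 not
Row 5: (5,1)B 2/5 not · (5,2)B 5/8 satisfied · (5,3)B 4/8 not · (5,4)B 3/5 not
Row 6: (6,1)R 2/5 not · (6,2)R 2/8 not · (6,3)B 5/8 satisfied · (6,4)R 1/5 not
Row 7: (7,1)R 2/3 satisfied · (7,2)B 2/5 not · (7,3)B 2/5 not · (7,4)R 1/3 not
Unsatisfied: (1,2), (2,1), (2,2), (3,1), (3,2), (4,1), (4,2), (4,3), (4,4), (5,1), (5,3), (5,4), (6,1), (6,2), (6,4), (7,2), (7,3), (7,4) — 18 in total.

18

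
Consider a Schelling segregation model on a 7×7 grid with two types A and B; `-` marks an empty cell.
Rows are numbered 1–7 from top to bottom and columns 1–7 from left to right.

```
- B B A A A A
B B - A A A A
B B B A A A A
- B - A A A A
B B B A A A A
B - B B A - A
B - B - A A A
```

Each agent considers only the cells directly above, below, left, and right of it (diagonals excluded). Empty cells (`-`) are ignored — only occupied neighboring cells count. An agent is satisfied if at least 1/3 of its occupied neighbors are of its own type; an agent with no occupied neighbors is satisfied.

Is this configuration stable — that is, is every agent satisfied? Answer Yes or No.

Yes

Row 1: (1,2)B 2/2 ok · (1,3)B 1/2 ok · (1,4)A 2/3 ok · (1,5)A 3/3 ok · (1,6)A 3/3 ok · (1,7)A 2/2 ok
Row 2: (2,1)B 2/2 ok · (2,2)B 3/3 ok · (2,4)A 3/3 ok · (2,5)A 4/4 ok · (2,6)A 4/4 ok · (2,7)A 3/3 ok
Row 3: (3,1)B 2/2 ok · (3,2)B 4/4 ok · (3,3)B 1/2 ok · (3,4)A 3/4 ok · (3,5)A 4/4 ok · (3,6)A 4/4 ok · (3,7)A 3/3 ok
Row 4: (4,2)B 2/2 ok · (4,4)A 3/3 ok · (4,5)A 4/4 ok · (4,6)A 4/4 ok · (4,7)A 3/3 ok
Row 5: (5,1)B 2/2 ok · (5,2)B 3/3 ok · (5,3)B 2/3 ok · (5,4)A 2/4 ok · (5,5)A 4/4 ok · (5,6)A 3/3 ok · (5,7)A 3/3 ok
Row 6: (6,1)B 2/2 ok · (6,3)B 3/3 ok · (6,4)B 1/3 ok · (6,5)A 2/3 ok · (6,7)A 2/2 ok
Row 7: (7,1)B 1/1 ok · (7,3)B 1/1 ok · (7,5)A 2/2 ok · (7,6)A 2/2 ok · (7,7)A 2/2 ok
All meet the threshold, so the configuration is stable.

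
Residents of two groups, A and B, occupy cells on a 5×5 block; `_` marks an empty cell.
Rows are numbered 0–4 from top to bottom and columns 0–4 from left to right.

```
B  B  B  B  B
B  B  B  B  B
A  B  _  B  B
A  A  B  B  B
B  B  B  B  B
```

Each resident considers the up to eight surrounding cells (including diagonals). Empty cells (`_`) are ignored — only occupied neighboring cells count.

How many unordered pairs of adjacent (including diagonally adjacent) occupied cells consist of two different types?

11

Scan each occupied cell's neighbors to the right and below (and the two forward diagonals) so each pair is counted once.
Row 0: B(0,0)–B(0,1)= B(0,0)–B(1,0)= B(0,0)–B(1,1)= B(0,1)–B(0,2)= B(0,1)–B(1,1)= B(0,1)–B(1,2)= B(0,1)–B(1,0)= B(0,2)–B(0,3)= B(0,2)–B(1,2)= B(0,2)–B(1,3)= B(0,2)–B(1,1)= B(0,3)–B(0,4)= B(0,3)–B(1,3)= B(0,3)–B(1,4)= B(0,3)–B(1,2)= B(0,4)–B(1,4)= B(0,4)–B(1,3)=  → 0/17 unlike.
Row 1: B(1,0)–B(1,1)= B(1,0)–A(2,0)≠ B(1,0)–B(2,1)= B(1,1)–B(1,2)= B(1,1)–B(2,1)= B(1,1)–A(2,0)≠ B(1,2)–B(1,3)= B(1,2)–B(2,3)= B(1,2)–B(2,1)= B(1,3)–B(1,4)= B(1,3)–B(2,3)= B(1,3)–B(2,4)= B(1,4)–B(2,4)= B(1,4)–B(2,3)=  → 2/14 unlike.
Row 2: A(2,0)–B(2,1)≠ A(2,0)–A(3,0)= A(2,0)–A(3,1)= B(2,1)–A(3,1)≠ B(2,1)–B(3,2)= B(2,1)–A(3,0)≠ B(2,3)–B(2,4)= B(2,3)–B(3,3)= B(2,3)–B(3,4)= B(2,3)–B(3,2)= B(2,4)–B(3,4)= B(2,4)–B(3,3)=  → 3/12 unlike.
Row 3: A(3,0)–A(3,1)= A(3,0)–B(4,0)≠ A(3,0)–B(4,1)≠ A(3,1)–B(3,2)≠ A(3,1)–B(4,1)≠ A(3,1)–B(4,2)≠ A(3,1)–B(4,0)≠ B(3,2)–B(3,3)= B(3,2)–B(4,2)= B(3,2)–B(4,3)= B(3,2)–B(4,1)= B(3,3)–B(3,4)= B(3,3)–B(4,3)= B(3,3)–B(4,4)= B(3,3)–B(4,2)= B(3,4)–B(4,4)= B(3,4)–B(4,3)=  → 6/17 unlike.
Row 4: B(4,0)–B(4,1)= B(4,1)–B(4,2)= B(4,2)–B(4,3)= B(4,3)–B(4,4)=  → 0/4 unlike.
Total adjacent occupied pairs: 64; unlike-type pairs: 11.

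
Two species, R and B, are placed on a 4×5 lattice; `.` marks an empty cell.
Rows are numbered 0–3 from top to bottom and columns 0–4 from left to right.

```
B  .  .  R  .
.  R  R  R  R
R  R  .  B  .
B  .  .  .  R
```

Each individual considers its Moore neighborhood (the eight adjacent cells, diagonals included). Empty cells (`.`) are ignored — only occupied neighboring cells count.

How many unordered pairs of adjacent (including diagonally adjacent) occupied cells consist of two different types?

Scan each occupied cell's neighbors to the right and below (and the two forward diagonals) so each pair is counted once.
From row 0: 1 unlike of 4 pairs (running 1/4).
From row 1: 3 unlike of 9 pairs (running 4/13).
From row 2: 3 unlike of 4 pairs (running 7/17).
Total adjacent occupied pairs: 17; unlike-type pairs: 7.

7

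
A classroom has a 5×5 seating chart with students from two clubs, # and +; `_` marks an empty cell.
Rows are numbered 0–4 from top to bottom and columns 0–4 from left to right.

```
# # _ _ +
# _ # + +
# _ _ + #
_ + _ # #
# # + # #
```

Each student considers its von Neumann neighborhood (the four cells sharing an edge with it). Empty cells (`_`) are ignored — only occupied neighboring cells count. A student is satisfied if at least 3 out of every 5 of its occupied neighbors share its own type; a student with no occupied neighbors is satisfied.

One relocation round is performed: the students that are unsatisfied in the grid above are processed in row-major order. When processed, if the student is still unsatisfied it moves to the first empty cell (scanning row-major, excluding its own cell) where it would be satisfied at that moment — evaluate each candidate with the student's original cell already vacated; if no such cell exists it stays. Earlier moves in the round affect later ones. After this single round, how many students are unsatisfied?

Initially unsatisfied (in order): (1,2), (2,3), (2,4), (3,1), (4,1), (4,2).
  (1,2) → (0,2).
  (2,3) → (0,3).
  (2,4) → (1,1).
  (3,1) → (2,2).
  (4,1) → (2,1).
  (4,2) → (2,3).
Resulting grid:
# # # + +
# # _ + +
# # + + _
_ _ _ # #
# _ _ # #
Unsatisfied now: (0,2), (2,2).

2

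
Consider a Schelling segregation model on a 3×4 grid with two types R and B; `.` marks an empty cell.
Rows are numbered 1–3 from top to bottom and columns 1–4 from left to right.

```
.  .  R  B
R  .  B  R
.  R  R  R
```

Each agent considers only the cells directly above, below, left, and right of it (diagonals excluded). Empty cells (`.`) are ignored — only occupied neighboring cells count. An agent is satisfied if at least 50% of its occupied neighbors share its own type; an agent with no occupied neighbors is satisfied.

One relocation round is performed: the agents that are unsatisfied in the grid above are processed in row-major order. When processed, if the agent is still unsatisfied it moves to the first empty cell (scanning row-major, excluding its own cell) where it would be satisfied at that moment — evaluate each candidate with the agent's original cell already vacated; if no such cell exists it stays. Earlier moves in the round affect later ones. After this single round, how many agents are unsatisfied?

Initially unsatisfied (in order): (1,3), (1,4), (2,3), (2,4).
  (1,3) → (1,1).
  (1,4) → (1,3).
  (2,3) → (1,2).
  (2,4): now satisfied by earlier moves; stays.
Resulting grid:
R B B .
R . . R
. R R R
All satisfied now.

0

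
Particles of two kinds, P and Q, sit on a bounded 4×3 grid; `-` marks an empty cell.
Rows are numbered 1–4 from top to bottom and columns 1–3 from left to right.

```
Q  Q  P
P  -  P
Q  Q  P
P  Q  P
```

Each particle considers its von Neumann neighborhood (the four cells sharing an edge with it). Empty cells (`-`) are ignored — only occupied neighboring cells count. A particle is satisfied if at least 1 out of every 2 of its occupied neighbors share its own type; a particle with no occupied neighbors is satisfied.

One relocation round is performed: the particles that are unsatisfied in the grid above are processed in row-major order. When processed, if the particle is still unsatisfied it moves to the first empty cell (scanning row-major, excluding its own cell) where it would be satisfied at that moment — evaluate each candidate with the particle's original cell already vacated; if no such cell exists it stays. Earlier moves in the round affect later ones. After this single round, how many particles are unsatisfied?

1

Initially unsatisfied (in order): (2,1), (3,1), (4,1), (4,2).
  (2,1): no empty cell satisfies it; stays.
  (3,1) → (2,2).
  (4,1) → (3,1).
  (4,2): now satisfied by earlier moves; stays.
Resulting grid:
Q Q P
P Q P
P Q P
- Q P
Unsatisfied now: (2,1).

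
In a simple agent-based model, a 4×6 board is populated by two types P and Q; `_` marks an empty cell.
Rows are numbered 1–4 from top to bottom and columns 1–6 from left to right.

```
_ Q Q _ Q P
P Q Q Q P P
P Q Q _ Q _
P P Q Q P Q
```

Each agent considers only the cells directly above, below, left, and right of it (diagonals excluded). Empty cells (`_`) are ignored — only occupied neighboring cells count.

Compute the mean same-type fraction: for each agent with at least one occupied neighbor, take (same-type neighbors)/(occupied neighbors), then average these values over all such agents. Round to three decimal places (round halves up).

0.558

Row 1: (1,2)Q 2/2 · (1,3)Q 2/2 · (1,5)Q 0/2 · (1,6)P 1/2
Row 2: (2,1)P 1/2 · (2,2)Q 3/4 · (2,3)Q 4/4 · (2,4)Q 1/2 · (2,5)P 1/4 · (2,6)P 2/2
Row 3: (3,1)P 2/3 · (3,2)Q 2/4 · (3,3)Q 3/3 · (3,5)Q 0/2
Row 4: (4,1)P 2/2 · (4,2)P 1/3 · (4,3)Q 2/3 · (4,4)Q 1/2 · (4,5)P 0/3 · (4,6)Q 0/1
Sum over 20 agents: 2/2 + 2/2 + 0/2 + 1/2 + 1/2 + 3/4 + 4/4 + 1/2 + 1/4 + 2/2 + 2/3 + 2/4 + 3/3 + 0/2 + 2/2 + 1/3 + 2/3 + 1/2 + 0/3 + 0/1 = 67/6; mean = 67/6 ÷ 20 = 67/120 = 0.558333… → 0.558.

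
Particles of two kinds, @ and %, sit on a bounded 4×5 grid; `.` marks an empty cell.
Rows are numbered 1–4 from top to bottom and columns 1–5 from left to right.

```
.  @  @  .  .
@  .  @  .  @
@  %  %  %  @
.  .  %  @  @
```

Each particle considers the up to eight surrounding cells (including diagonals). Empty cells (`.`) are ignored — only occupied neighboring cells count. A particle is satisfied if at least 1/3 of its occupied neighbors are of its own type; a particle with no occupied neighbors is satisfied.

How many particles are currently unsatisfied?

Row 1: (1,2)@ 3/3 satisfied · (1,3)@ 2/2 satisfied
Row 2: (2,1)@ 2/3 satisfied · (2,3)@ 2/5 satisfied · (2,5)@ 1/2 satisfied
Row 3: (3,1)@ 1/2 satisfied · (3,2)% 2/5 satisfied · (3,3)% 3/5 satisfied · (3,4)% 2/7 not · (3,5)@ 3/4 satisfied
Row 4: (4,3)% 3/4 satisfied · (4,4)@ 2/5 satisfied · (4,5)@ 2/3 satisfied
Unsatisfied: (3,4) — 1 in total.

1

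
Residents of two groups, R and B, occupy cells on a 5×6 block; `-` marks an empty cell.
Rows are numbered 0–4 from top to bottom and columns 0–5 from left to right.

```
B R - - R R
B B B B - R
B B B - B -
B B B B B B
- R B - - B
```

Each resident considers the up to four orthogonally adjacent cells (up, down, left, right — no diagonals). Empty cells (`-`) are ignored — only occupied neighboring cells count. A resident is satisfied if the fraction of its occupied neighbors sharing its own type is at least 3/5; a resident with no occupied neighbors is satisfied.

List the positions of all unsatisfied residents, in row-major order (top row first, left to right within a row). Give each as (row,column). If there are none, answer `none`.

(0,0), (0,1), (4,1), (4,2)

Row 0: (0,0)B 1/2 ✗ · (0,1)R 0/2 ✗ · (0,4)R 1/1 ✓ · (0,5)R 2/2 ✓
Row 1: (1,0)B 3/3 ✓ · (1,1)B 3/4 ✓ · (1,2)B 3/3 ✓ · (1,3)B 1/1 ✓ · (1,5)R 1/1 ✓
Row 2: (2,0)B 3/3 ✓ · (2,1)B 4/4 ✓ · (2,2)B 3/3 ✓ · (2,4)B 1/1 ✓
Row 3: (3,0)B 2/2 ✓ · (3,1)B 3/4 ✓ · (3,2)B 4/4 ✓ · (3,3)B 2/2 ✓ · (3,4)B 3/3 ✓ · (3,5)B 2/2 ✓
Row 4: (4,1)R 0/2 ✗ · (4,2)B 1/2 ✗ · (4,5)B 1/1 ✓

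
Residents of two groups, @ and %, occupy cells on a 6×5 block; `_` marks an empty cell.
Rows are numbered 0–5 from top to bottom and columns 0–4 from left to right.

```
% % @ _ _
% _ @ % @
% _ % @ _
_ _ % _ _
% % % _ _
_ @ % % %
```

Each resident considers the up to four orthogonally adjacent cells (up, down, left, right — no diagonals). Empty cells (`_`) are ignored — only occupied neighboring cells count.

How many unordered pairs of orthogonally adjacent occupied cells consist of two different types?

8

Scan each occupied cell's neighbors to the right and below so each pair is counted once.
Row 0: %(0,0)–%(0,1)= %(0,0)–%(1,0)= %(0,1)–@(0,2)≠ @(0,2)–@(1,2)=  → 1/4 unlike.
Row 1: %(1,0)–%(2,0)= @(1,2)–%(1,3)≠ @(1,2)–%(2,2)≠ %(1,3)–@(1,4)≠ %(1,3)–@(2,3)≠  → 4/5 unlike.
Row 2: %(2,2)–@(2,3)≠ %(2,2)–%(3,2)=  → 1/2 unlike.
Row 3: %(3,2)–%(4,2)=  → 0/1 unlike.
Row 4: %(4,0)–%(4,1)= %(4,1)–%(4,2)= %(4,1)–@(5,1)≠ %(4,2)–%(5,2)=  → 1/4 unlike.
Row 5: @(5,1)–%(5,2)≠ %(5,2)–%(5,3)= %(5,3)–%(5,4)=  → 1/3 unlike.
Total adjacent occupied pairs: 19; unlike-type pairs: 8.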